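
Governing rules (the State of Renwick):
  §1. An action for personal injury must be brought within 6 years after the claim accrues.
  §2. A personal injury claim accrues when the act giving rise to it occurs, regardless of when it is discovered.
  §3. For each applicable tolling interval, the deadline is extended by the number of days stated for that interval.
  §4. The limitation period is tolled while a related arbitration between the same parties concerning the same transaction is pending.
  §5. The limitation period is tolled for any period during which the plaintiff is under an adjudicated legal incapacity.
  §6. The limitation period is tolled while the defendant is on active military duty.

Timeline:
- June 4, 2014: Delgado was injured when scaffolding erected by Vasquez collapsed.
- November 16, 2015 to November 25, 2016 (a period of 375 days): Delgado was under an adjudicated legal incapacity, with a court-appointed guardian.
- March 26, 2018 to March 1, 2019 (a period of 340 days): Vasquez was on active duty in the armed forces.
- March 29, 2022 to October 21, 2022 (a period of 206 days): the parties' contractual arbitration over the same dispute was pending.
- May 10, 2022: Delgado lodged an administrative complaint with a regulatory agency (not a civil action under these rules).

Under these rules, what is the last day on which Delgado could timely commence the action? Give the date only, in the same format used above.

December 12, 2022

The claim accrued on June 4, 2014, the date of the act.
Adding the 6 years base period to June 4, 2014 gives a deadline of June 4, 2020, before any tolling.
The period was tolled for 375 days by the plaintiff's legal incapacity (November 16, 2015 to November 25, 2016), pushing the deadline to June 14, 2021.
The defendant's active military service from March 26, 2018 to March 1, 2019 tolled the period for 340 days, extending the deadline to May 20, 2022.
The period was tolled for 206 days by the pending related arbitration (March 29, 2022 to October 21, 2022), pushing the deadline to December 12, 2022.
Nothing else in the chronology tolls or restarts the period.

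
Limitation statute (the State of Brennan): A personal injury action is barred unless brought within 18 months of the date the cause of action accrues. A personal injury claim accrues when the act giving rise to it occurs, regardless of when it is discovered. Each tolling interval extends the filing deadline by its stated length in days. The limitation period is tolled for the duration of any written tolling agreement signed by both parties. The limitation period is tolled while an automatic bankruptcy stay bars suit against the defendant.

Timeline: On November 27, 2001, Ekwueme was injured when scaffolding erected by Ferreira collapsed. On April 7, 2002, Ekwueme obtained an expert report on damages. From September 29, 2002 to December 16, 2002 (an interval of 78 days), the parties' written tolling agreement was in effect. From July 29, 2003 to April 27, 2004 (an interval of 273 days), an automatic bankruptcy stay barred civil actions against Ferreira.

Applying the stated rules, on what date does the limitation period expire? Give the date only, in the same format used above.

The limitation period began to run on November 27, 2001.
Adding the 18 months base period to November 27, 2001 gives a deadline of May 27, 2003, before any tolling.
The period was tolled for 78 days by the written tolling agreement (September 29, 2002 to December 16, 2002), pushing the deadline to August 13, 2003.
Because the automatic bankruptcy stay ran from July 29, 2003 to April 27, 2004, the deadline is extended by 273 days to May 12, 2004.
None of the other events listed affects the running of the period under the stated rules.

May 12, 2004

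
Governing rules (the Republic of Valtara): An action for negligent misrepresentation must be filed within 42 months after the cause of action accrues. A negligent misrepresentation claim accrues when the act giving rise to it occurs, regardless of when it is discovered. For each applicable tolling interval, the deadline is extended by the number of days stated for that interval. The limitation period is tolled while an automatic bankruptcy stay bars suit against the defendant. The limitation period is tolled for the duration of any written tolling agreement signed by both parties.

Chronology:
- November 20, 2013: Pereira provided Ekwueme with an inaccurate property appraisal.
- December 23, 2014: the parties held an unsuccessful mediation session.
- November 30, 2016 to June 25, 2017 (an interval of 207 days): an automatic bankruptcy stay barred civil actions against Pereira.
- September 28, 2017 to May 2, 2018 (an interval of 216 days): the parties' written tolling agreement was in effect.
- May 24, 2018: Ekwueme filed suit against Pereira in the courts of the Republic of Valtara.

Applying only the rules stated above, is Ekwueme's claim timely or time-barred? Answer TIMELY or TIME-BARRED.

The cause of action accrued on November 20, 2013, the date of the act.
42 months from November 20, 2013 is May 20, 2017.
Because the automatic bankruptcy stay ran from November 30, 2016 to June 25, 2017, the deadline is extended by 207 days to December 13, 2017.
The period was tolled for 216 days by the written tolling agreement (September 28, 2017 to May 2, 2018), pushing the deadline to July 17, 2018.
None of the other events listed affects the running of the period under the stated rules.
Filing on May 24, 2018 beat the July 17, 2018 deadline — the action is timely.

TIMELY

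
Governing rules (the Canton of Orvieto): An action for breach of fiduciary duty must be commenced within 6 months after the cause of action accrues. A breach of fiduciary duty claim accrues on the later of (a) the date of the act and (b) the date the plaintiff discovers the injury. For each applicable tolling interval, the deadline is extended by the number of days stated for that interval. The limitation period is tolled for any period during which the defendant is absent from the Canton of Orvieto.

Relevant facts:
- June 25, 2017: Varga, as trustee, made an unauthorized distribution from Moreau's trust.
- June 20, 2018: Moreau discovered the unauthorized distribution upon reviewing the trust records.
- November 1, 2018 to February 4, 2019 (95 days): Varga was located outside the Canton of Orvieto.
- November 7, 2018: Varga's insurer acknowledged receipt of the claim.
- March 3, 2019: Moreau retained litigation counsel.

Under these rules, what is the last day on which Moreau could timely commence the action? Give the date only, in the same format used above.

March 25, 2019

Because discovery on June 20, 2018 post-dates the June 25, 2017 act, accrual under the later-of rule falls on June 20, 2018.
Adding the 6 months base period to June 20, 2018 gives a deadline of December 20, 2018, before any tolling.
Because the defendant's absence from the jurisdiction ran from November 1, 2018 to February 4, 2019, the deadline is extended by 95 days to March 25, 2019.
The other events in the timeline have no effect on the limitation period under the stated rules.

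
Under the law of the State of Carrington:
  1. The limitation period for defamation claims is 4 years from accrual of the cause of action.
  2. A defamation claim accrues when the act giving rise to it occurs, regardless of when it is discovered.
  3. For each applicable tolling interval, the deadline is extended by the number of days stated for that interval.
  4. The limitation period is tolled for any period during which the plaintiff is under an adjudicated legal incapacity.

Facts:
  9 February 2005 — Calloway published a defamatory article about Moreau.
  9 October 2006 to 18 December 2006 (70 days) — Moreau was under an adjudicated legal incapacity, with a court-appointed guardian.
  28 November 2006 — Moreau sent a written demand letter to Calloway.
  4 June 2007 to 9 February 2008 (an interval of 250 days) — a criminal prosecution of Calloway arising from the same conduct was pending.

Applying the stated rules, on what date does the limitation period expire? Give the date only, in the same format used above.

20 April 2009

The claim accrued on 9 February 2005, when the wrongful act occurred.
The untolled deadline — 4 years after 9 February 2005 — is 9 February 2009.
The plaintiff's legal incapacity from 9 October 2006 to 18 December 2006 tolled the period for 70 days, extending the deadline to 20 April 2009.
The pending criminal prosecution from 4 June 2007 to 9 February 2008 does not toll the period, because no stated rule makes a criminal prosecution a tolling event.
The other events in the timeline have no effect on the limitation period under the stated rules.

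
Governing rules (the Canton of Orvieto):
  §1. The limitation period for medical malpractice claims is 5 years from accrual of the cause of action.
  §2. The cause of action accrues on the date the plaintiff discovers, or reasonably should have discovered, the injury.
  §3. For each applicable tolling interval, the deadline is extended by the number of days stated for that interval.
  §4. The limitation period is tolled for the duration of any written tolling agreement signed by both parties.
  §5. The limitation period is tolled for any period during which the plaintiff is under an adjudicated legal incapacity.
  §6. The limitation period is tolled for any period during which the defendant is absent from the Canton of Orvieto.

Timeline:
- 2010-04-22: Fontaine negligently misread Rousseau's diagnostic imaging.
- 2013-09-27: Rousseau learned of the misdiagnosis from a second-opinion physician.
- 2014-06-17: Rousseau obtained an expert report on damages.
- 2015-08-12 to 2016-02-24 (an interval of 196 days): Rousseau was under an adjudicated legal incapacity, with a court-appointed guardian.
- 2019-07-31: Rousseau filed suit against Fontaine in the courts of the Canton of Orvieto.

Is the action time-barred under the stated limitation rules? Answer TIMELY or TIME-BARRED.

TIME-BARRED

The claim did not accrue until Rousseau discovered the injury on 2013-09-27; the 2010-04-22 act date does not start the clock under the stated rule.
5 years from 2013-09-27 is 2018-09-27.
Because the plaintiff's legal incapacity ran from 2015-08-12 to 2016-02-24, the deadline is extended by 196 days to 2019-04-11.
None of the other events listed affects the running of the period under the stated rules.
The 2019-07-31 filing falls after the 2019-04-11 deadline; the claim is time-barred.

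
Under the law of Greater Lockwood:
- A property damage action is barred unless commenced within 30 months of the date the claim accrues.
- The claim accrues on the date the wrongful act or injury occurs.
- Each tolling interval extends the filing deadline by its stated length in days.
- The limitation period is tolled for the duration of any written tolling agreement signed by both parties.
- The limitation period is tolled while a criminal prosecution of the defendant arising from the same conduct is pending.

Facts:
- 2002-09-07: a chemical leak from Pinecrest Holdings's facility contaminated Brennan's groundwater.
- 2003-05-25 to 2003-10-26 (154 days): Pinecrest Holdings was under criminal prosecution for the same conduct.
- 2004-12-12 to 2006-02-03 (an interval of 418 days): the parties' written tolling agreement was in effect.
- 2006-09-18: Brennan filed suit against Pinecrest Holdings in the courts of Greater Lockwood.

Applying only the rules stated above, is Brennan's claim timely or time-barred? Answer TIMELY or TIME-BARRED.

TIMELY

The claim accrued on 2002-09-07, when the wrongful act occurred.
Adding the 30 months base period to 2002-09-07 gives a deadline of 2005-03-07, before any tolling.
The pending criminal prosecution from 2003-05-25 to 2003-10-26 tolled the period for 154 days, extending the deadline to 2005-08-08.
Because the written tolling agreement ran from 2004-12-12 to 2006-02-03, the deadline is extended by 418 days to 2006-09-30.
Brennan filed on 2006-09-18, before the 2006-09-30 deadline, so the action is timely.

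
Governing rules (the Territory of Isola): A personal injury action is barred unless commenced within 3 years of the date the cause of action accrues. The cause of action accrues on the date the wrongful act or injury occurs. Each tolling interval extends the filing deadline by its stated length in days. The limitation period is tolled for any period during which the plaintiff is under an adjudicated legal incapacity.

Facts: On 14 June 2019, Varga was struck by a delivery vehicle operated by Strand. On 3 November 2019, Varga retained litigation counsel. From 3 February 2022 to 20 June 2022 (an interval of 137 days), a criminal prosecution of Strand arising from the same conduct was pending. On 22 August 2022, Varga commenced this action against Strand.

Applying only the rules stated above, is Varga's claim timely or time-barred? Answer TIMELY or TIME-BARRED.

The cause of action accrued on 14 June 2019, the date of the act.
Adding the 3 years base period to 14 June 2019 gives a deadline of 14 June 2022, before any tolling.
No stated provision tolls the period for a criminal prosecution, so the interval from 3 February 2022 to 20 June 2022 has no effect on the deadline.
None of the other events listed affects the running of the period under the stated rules.
Filing on 22 August 2022 missed the 14 June 2022 deadline — the action is time-barred.

TIME-BARRED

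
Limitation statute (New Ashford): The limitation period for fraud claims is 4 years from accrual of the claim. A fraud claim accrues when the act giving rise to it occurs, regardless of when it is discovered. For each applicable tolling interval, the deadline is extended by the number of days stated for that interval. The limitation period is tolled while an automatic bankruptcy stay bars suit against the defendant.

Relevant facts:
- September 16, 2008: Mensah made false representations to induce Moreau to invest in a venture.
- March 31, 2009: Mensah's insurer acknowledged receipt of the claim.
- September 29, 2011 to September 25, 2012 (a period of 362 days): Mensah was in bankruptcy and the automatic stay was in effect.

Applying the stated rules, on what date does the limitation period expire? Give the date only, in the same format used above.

September 13, 2013

The claim accrued on September 16, 2008, the date of the act.
Adding the 4 years base period to September 16, 2008 gives a deadline of September 16, 2012, before any tolling.
Because the automatic bankruptcy stay ran from September 29, 2011 to September 25, 2012, the deadline is extended by 362 days to September 13, 2013.
None of the other events listed affects the running of the period under the stated rules.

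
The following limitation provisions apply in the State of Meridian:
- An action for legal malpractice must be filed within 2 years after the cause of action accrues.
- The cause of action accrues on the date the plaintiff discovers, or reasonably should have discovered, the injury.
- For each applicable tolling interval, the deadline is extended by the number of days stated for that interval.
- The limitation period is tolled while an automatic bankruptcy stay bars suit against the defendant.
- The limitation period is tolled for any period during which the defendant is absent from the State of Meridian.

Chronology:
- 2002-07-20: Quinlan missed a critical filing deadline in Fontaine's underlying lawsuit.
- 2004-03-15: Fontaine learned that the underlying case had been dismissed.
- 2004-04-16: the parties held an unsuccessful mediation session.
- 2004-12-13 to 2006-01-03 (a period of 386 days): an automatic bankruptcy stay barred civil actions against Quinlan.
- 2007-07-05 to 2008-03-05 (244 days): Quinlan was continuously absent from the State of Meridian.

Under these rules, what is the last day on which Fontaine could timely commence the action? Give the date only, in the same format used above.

Accrual is tied to discovery, so the period began on 2004-03-15 rather than on 2002-07-20 when the act occurred.
2 years from 2004-03-15 is 2006-03-15.
Because the automatic bankruptcy stay ran from 2004-12-13 to 2006-01-03, the deadline is extended by 386 days to 2007-04-05.
The defendant's absence from the jurisdiction starting 2007-07-05 came too late — the period had run on 2007-04-05 — and so does not extend the deadline.
None of the other events listed affects the running of the period under the stated rules.

2007-04-05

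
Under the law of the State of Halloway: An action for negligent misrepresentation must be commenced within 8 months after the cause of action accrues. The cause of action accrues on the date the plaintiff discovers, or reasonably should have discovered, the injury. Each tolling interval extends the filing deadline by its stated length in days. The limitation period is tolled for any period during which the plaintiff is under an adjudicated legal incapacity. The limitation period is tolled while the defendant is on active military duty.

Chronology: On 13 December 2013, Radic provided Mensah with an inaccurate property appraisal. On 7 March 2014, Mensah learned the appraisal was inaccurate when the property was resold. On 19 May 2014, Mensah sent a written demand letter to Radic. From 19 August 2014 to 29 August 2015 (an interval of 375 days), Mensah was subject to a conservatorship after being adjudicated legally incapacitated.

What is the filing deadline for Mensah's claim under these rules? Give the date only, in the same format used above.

The claim did not accrue until Mensah discovered the injury on 7 March 2014; the 13 December 2013 act date does not start the clock under the stated rule.
8 months from 7 March 2014 is 7 November 2014.
The period was tolled for 375 days by the plaintiff's legal incapacity (19 August 2014 to 29 August 2015), pushing the deadline to 17 November 2015.
Nothing else in the chronology tolls or restarts the period.

17 November 2015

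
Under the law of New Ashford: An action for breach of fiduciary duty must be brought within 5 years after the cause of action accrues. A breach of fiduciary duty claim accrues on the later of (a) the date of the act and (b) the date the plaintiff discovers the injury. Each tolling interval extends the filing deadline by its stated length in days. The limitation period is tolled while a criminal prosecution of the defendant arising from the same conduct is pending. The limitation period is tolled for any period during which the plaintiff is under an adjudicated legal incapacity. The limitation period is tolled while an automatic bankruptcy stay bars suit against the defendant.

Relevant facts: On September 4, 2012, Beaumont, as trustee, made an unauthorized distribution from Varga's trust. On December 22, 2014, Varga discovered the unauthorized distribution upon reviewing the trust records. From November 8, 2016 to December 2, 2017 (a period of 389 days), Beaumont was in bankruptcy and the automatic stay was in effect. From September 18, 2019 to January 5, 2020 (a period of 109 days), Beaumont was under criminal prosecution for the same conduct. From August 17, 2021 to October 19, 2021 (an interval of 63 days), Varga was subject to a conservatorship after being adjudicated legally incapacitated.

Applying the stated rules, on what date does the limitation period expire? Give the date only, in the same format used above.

May 3, 2021

Because discovery on December 22, 2014 post-dates the September 4, 2012 act, accrual under the later-of rule falls on December 22, 2014.
Adding the 5 years base period to December 22, 2014 gives a deadline of December 22, 2019, before any tolling.
The period was tolled for 389 days by the automatic bankruptcy stay (November 8, 2016 to December 2, 2017), pushing the deadline to January 14, 2021.
The pending criminal prosecution from September 18, 2019 to January 5, 2020 tolled the period for 109 days, extending the deadline to May 3, 2021.
By the time the plaintiff's legal incapacity began on August 17, 2021, the limitation period had already expired on May 3, 2021; that interval cannot revive it.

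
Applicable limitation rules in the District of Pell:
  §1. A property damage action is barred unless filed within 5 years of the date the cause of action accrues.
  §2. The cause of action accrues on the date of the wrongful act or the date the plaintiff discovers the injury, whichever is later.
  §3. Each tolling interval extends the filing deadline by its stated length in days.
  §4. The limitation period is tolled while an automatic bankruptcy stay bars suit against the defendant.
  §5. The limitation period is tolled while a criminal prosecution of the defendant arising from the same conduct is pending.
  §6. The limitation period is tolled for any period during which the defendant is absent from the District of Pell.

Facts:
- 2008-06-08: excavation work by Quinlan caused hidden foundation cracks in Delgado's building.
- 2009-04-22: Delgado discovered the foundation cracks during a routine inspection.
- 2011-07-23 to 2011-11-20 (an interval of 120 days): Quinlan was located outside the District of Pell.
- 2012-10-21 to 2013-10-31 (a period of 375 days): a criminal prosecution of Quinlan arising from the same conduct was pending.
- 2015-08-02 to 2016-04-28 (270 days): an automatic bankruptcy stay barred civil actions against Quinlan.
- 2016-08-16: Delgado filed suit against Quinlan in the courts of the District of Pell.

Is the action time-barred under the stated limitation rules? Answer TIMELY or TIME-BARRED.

Taking the later of the act (2008-06-08) and discovery (2009-04-22), the claim accrued on 2009-04-22.
5 years from 2009-04-22 is 2014-04-22.
The period was tolled for 120 days by the defendant's absence from the jurisdiction (2011-07-23 to 2011-11-20), pushing the deadline to 2014-08-20.
The pending criminal prosecution from 2012-10-21 to 2013-10-31 tolled the period for 375 days, extending the deadline to 2015-08-30.
The automatic bankruptcy stay from 2015-08-02 to 2016-04-28 tolled the period for 270 days, extending the deadline to 2016-05-26.
Filing on 2016-08-16 missed the 2016-05-26 deadline — the action is time-barred.

TIME-BARRED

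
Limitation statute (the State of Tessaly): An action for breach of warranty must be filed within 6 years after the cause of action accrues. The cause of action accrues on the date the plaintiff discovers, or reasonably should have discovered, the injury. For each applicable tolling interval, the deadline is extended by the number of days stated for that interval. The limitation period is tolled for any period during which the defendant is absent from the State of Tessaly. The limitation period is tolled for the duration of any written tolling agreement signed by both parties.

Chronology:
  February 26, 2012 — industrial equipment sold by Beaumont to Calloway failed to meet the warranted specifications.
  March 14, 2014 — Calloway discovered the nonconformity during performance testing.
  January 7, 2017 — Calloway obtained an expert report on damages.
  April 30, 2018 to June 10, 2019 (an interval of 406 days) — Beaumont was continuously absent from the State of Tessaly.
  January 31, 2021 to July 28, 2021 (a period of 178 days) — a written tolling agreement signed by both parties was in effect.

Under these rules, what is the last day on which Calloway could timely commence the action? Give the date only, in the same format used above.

Under the discovery rule, the claim accrued on March 14, 2014, when Calloway discovered the injury — not on the February 26, 2012 date of the underlying act.
The untolled deadline — 6 years after March 14, 2014 — is March 14, 2020.
Because the defendant's absence from the jurisdiction ran from April 30, 2018 to June 10, 2019, the deadline is extended by 406 days to April 24, 2021.
The written tolling agreement from January 31, 2021 to July 28, 2021 tolled the period for 178 days, extending the deadline to October 19, 2021.
The other events in the timeline have no effect on the limitation period under the stated rules.

October 19, 2021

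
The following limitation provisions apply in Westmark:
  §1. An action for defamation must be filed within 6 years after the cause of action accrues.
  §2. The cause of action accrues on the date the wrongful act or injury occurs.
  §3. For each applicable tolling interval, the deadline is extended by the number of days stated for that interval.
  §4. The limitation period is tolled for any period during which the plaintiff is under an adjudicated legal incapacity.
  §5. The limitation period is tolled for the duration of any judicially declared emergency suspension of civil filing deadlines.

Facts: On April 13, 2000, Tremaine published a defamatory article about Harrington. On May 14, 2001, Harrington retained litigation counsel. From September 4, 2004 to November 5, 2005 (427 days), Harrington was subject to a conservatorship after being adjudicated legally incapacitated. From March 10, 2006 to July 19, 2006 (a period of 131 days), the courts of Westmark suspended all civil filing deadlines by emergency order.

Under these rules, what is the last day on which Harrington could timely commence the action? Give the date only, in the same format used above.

The claim accrued on April 13, 2000, when the wrongful act occurred.
Adding the 6 years base period to April 13, 2000 gives a deadline of April 13, 2006, before any tolling.
The plaintiff's legal incapacity from September 4, 2004 to November 5, 2005 tolled the period for 427 days, extending the deadline to June 14, 2007.
Because the emergency suspension of filing deadlines ran from March 10, 2006 to July 19, 2006, the deadline is extended by 131 days to October 23, 2007.
None of the other events listed affects the running of the period under the stated rules.

October 23, 2007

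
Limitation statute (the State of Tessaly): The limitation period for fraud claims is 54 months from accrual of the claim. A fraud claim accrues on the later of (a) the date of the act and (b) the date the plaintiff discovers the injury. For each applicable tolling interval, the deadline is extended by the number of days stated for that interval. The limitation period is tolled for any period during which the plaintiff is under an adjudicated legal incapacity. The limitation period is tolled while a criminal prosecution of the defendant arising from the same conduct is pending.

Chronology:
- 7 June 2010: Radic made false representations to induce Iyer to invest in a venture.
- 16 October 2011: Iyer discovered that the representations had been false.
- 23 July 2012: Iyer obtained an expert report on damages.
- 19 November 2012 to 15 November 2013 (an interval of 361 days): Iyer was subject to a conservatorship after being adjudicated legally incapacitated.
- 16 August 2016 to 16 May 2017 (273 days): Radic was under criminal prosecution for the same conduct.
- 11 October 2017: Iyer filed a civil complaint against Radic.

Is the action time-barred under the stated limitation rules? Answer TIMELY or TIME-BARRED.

The claim accrued on 16 October 2011 — the later of the 7 June 2010 act and the 16 October 2011 discovery.
54 months from 16 October 2011 is 16 April 2016.
The plaintiff's legal incapacity from 19 November 2012 to 15 November 2013 tolled the period for 361 days, extending the deadline to 12 April 2017.
The pending criminal prosecution from 16 August 2016 to 16 May 2017 tolled the period for 273 days, extending the deadline to 10 January 2018.
The other events in the timeline have no effect on the limitation period under the stated rules.
Filing on 11 October 2017 beat the 10 January 2018 deadline — the action is timely.

TIMELY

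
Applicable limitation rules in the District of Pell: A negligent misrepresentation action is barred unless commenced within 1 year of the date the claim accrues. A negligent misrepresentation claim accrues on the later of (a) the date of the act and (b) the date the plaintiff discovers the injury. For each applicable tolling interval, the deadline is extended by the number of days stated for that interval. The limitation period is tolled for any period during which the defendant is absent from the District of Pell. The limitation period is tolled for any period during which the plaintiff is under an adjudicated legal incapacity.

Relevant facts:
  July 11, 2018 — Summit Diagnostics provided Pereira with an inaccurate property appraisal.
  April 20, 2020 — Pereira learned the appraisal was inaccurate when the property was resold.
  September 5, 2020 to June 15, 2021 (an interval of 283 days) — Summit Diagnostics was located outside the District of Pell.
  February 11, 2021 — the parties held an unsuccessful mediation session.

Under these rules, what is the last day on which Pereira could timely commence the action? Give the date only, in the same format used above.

The claim accrued on April 20, 2020 — the later of the July 11, 2018 act and the April 20, 2020 discovery.
The untolled deadline — 1 year after April 20, 2020 — is April 20, 2021.
The period was tolled for 283 days by the defendant's absence from the jurisdiction (September 5, 2020 to June 15, 2021), pushing the deadline to January 28, 2022.
The other events in the timeline have no effect on the limitation period under the stated rules.

January 28, 2022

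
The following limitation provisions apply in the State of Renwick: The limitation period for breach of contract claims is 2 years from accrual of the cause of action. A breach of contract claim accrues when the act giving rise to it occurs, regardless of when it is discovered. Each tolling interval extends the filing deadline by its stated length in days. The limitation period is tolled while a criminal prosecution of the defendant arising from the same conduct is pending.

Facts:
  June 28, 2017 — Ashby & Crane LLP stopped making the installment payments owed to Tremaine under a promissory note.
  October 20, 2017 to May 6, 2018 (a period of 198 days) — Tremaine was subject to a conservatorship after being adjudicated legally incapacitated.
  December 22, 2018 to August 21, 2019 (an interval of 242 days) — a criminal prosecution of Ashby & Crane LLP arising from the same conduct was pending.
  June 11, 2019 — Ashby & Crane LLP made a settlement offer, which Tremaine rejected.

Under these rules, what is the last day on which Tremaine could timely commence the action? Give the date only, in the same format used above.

The cause of action accrued on June 28, 2017, the date of the act.
Adding the 2 years base period to June 28, 2017 gives a deadline of June 28, 2019, before any tolling.
Because the pending criminal prosecution ran from December 22, 2018 to August 21, 2019, the deadline is extended by 242 days to February 25, 2020.
Although the plaintiff's incapacity ran from October 20, 2017 to May 6, 2018, the stated rules do not make that a tolling event, so it is disregarded.
Nothing else in the chronology tolls or restarts the period.

February 25, 2020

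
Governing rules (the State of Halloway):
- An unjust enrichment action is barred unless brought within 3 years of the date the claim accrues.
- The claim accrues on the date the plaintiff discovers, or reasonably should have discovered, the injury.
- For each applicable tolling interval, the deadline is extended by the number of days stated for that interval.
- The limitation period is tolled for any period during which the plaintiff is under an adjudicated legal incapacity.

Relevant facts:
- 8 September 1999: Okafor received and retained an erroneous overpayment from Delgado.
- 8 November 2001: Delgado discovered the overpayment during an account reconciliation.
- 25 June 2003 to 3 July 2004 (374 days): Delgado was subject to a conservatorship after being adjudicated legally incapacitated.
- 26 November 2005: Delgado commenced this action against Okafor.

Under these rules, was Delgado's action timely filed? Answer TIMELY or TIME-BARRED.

Under the discovery rule, the claim accrued on 8 November 2001, when Delgado discovered the injury — not on the 8 September 1999 date of the underlying act.
3 years from 8 November 2001 is 8 November 2004.
The plaintiff's legal incapacity from 25 June 2003 to 3 July 2004 tolled the period for 374 days, extending the deadline to 17 November 2005.
Filing on 26 November 2005 missed the 17 November 2005 deadline — the action is time-barred.

TIME-BARRED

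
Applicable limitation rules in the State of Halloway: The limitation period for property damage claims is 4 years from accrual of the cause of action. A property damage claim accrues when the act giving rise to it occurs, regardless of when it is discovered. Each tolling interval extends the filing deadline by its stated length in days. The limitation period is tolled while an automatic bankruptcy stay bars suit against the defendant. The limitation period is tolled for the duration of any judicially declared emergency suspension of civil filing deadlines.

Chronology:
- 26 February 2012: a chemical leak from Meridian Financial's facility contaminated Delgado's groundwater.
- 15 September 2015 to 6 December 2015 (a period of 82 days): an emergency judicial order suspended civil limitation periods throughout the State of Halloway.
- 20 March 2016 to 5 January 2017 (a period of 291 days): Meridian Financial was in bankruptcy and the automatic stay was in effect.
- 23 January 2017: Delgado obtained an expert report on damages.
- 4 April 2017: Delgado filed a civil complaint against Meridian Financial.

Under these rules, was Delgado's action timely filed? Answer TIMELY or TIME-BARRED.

TIME-BARRED

The cause of action accrued on 26 February 2012, the date of the act.
Adding the 4 years base period to 26 February 2012 gives a deadline of 26 February 2016, before any tolling.
The emergency suspension of filing deadlines from 15 September 2015 to 6 December 2015 tolled the period for 82 days, extending the deadline to 18 May 2016.
Because the automatic bankruptcy stay ran from 20 March 2016 to 5 January 2017, the deadline is extended by 291 days to 5 March 2017.
Nothing else in the chronology tolls or restarts the period.
Filing on 4 April 2017 missed the 5 March 2017 deadline — the action is time-barred.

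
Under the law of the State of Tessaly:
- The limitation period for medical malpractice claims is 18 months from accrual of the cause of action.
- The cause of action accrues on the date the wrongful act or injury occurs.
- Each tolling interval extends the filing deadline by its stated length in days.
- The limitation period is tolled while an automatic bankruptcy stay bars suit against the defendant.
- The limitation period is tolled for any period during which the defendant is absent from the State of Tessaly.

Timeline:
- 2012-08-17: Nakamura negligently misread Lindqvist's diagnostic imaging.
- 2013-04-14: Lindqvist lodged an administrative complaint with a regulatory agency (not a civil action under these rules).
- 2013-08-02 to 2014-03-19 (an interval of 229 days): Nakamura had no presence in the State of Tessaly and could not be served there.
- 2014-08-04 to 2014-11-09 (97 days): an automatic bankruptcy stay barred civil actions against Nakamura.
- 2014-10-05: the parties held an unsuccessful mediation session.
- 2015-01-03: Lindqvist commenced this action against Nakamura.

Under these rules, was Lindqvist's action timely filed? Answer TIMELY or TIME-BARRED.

The limitation period began to run on 2012-08-17.
Adding the 18 months base period to 2012-08-17 gives a deadline of 2014-02-17, before any tolling.
The period was tolled for 229 days by the defendant's absence from the jurisdiction (2013-08-02 to 2014-03-19), pushing the deadline to 2014-10-04.
Because the automatic bankruptcy stay ran from 2014-08-04 to 2014-11-09, the deadline is extended by 97 days to 2015-01-09.
The other events in the timeline have no effect on the limitation period under the stated rules.
The 2015-01-03 filing precedes the 2015-01-09 deadline; the claim is timely.

TIMELY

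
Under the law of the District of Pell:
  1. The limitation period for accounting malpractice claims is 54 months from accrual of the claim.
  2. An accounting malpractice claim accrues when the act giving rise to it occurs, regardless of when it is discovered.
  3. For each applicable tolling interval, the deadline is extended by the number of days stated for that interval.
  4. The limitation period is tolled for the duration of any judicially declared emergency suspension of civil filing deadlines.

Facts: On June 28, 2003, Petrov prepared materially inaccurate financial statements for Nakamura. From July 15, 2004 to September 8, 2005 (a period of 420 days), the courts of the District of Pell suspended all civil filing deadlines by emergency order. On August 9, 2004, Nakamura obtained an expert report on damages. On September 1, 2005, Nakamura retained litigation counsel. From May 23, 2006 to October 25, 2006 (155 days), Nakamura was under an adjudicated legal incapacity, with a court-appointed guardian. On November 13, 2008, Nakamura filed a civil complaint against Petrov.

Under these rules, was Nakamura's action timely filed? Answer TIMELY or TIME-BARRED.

TIMELY

The claim accrued on June 28, 2003, when the wrongful act occurred.
54 months from June 28, 2003 is December 28, 2007.
The period was tolled for 420 days by the emergency suspension of filing deadlines (July 15, 2004 to September 8, 2005), pushing the deadline to February 20, 2009.
Although the plaintiff's incapacity ran from May 23, 2006 to October 25, 2006, the stated rules do not make that a tolling event, so it is disregarded.
The other events in the timeline have no effect on the limitation period under the stated rules.
Filing on November 13, 2008 beat the February 20, 2009 deadline — the action is timely.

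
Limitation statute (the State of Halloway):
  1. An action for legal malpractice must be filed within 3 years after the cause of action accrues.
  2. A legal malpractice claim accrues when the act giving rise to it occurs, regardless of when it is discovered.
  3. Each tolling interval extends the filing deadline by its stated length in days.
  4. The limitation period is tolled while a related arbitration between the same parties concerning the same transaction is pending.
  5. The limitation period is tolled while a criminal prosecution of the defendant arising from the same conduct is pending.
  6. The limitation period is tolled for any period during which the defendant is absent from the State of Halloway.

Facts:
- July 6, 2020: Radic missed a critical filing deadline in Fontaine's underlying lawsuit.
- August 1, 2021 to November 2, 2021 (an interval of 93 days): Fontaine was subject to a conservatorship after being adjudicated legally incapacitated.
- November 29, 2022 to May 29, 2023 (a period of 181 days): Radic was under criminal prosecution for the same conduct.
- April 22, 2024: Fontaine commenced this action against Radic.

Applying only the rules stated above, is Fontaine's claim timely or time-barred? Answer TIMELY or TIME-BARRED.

TIME-BARRED

The cause of action accrued on July 6, 2020, the date of the act.
Adding the 3 years base period to July 6, 2020 gives a deadline of July 6, 2023, before any tolling.
The period was tolled for 181 days by the pending criminal prosecution (November 29, 2022 to May 29, 2023), pushing the deadline to January 3, 2024.
The plaintiff's legal incapacity from August 1, 2021 to November 2, 2021 does not toll the period, because no stated rule makes the plaintiff's incapacity a tolling event.
Fontaine filed on April 22, 2024, after the January 3, 2024 deadline, so the action is time-barred.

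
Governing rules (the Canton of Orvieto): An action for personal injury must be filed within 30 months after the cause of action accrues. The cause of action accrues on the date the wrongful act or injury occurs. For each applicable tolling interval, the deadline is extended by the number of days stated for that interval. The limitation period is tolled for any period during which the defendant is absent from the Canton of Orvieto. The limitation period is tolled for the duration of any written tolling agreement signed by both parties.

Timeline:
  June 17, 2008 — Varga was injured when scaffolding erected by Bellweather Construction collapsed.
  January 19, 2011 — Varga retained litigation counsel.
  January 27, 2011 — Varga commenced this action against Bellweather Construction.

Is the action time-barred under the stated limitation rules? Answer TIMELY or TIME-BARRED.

TIME-BARRED

The cause of action accrued on June 17, 2008, the date of the act.
Adding the 30 months base period to June 17, 2008 gives a deadline of December 17, 2010, before any tolling.
None of the other events listed affects the running of the period under the stated rules.
Varga filed on January 27, 2011, after the December 17, 2010 deadline, so the action is time-barred.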